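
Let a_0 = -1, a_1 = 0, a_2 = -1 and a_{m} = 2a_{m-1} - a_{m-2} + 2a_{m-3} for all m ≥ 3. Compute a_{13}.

-3276

The ordinary generating function has denominator 1 - 2z + z^2 - 2z^3.
Iterating the recurrence: a_0,…,a_{13} = -1, 0, -1, -4, -7, -12, -25, -52, -103, -204, -409, -820, -1639, -3276.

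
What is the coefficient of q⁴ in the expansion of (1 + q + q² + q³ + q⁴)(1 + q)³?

8

(1 + q + q² + q³ + q⁴) has coefficients 1,1,1,1,1 for degrees 0…4.
(1 + q)³ has coefficients 1,3,3,1,0 for degrees 0…4.
[q⁴] = 1·0 + 1·1 + 1·3 + 1·3 + 1·1 = 8.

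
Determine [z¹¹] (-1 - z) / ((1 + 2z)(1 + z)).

Partial fractions give a closed form: a_n = (-1)·(-2)^n.
At n = 11: a_11 = 2048.

2048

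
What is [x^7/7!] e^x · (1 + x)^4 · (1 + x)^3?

The EGF product rule gives c_7 = Σ_{k_1+k_2+k_3=7} C(7; k_1,k_2,k_3) · ∏ g_i(k_i), where e^x gives (1)^k; (1+x)^4 gives the falling factorial (4)_k; (1+x)^3 gives the falling factorial (3)_k.
g_1(k) for k = 0…7: 1, 1, 1, 1, 1, 1, 1, 1.
g_2(k) for k = 0…7: 1, 4, 12, 24, 24, 0, 0, 0.
g_3(k) for k = 0…7: 1, 3, 6, 6, 0, 0, 0, 0.
First combine the last two factors: h(k) = Σ_j C(k,j)·g_2(j)·g_3(k−j) for k = 0…7: 1, 7, 42, 210, 840, 2520, 5040, 5040.
c_7 = Σ_k C(7,k)·g_1(k)·h(7−k) = 1·1·5040 + 7·1·5040 + 21·1·2520 + 35·1·840 + 35·1·210 + 21·1·42 + 7·1·7 + 1·1·1 = 5040 + 35280 + 52920 + 29400 + 7350 + 882 + 49 + 1 = 130922.

130922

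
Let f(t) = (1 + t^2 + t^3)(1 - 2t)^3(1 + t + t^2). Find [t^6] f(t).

2

(1 + t^2 + t^3) has coefficients 1,0,1,1 for degrees 0…3.
(1 - 2t)^3 has coefficients 1,-6,12,-8,0,0,0 for degrees 0…6.
Finally multiplying by (1 + t + t^2), the product of all factors after the first has coefficients 1,-5,7,-2,4,-8,0 for degrees 0…6.
[t^6] = 1·0 + 1·4 + 1·(-2) = 2.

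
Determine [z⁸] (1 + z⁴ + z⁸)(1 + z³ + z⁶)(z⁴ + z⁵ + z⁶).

2

(1 + z⁴ + z⁸) has coefficients 1,0,0,0,1,0,0,0,1 for degrees 0…8.
(1 + z³ + z⁶) has coefficients 1,0,0,1,0,0,1,0,0 for degrees 0…8.
Finally multiplying by (z⁴ + z⁵ + z⁶), the product of all factors after the first has coefficients 0,0,0,0,1,1,1,1,1 for degrees 0…8.
[z⁸] = 1·1 + 1·1 + 1·0 = 2.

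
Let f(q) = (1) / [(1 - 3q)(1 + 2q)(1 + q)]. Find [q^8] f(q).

Partial fractions give a closed form: a_n = (9/20)·3^n + (4/5)·(-2)^n + (-1/4)·(-1)^n.
At n = 8: a_8 = 3157.

3157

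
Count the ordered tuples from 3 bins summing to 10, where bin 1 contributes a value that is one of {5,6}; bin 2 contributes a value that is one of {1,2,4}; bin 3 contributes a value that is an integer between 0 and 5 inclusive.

The generating function for the choices is (t⁵ + t⁶)·(t + t² + t⁴)·(1 + t + t² + t³ + t⁴ + t⁵); the count is [t¹⁰].
(t⁵ + t⁶) has coefficients 0,0,0,0,0,1,1 for degrees 0…6.
(t + t² + t⁴) has coefficients 0,1,1,0,1,0,0,0,0,0,0 for degrees 0…10.
Finally multiplying by (1 + t + t² + t³ + t⁴ + t⁵), the product of all factors after the first has coefficients 0,1,2,2,3,3,3,2,1,1,0 for degrees 0…10.
[t¹⁰] = 1·3 + 1·3 = 6.

6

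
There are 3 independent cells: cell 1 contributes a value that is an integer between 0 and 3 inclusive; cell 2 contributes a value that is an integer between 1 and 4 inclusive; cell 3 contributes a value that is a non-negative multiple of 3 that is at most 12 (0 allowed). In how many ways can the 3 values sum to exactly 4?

5

The generating function for the choices is (1 + q + q² + q³)·(q + q² + q³ + q⁴)·(1 + q³ + q⁶ + q⁹ + q¹²); the count is [q⁴].
(1 + q + q² + q³) has coefficients 1,1,1,1 for degrees 0…3.
(q + q² + q³ + q⁴) has coefficients 0,1,1,1,1 for degrees 0…4.
Finally multiplying by (1 + q³ + q⁶ + q⁹ + q¹²), the product of all factors after the first has coefficients 0,1,1,1,2 for degrees 0…4.
[q⁴] = 1·2 + 1·1 + 1·1 + 1·1 = 5.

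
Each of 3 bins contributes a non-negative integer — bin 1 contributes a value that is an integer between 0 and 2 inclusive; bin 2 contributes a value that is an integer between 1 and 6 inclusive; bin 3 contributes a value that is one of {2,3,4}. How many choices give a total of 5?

6

The generating function for the choices is (1 + z + z²)·(z + z² + z³ + z⁴ + z⁵ + z⁶)·(z² + z³ + z⁴); the count is [z⁵].
(1 + z + z²) has coefficients 1,1,1 for degrees 0…2.
(z + z² + z³ + z⁴ + z⁵ + z⁶) has coefficients 0,1,1,1,1,1 for degrees 0…5.
Finally multiplying by (z² + z³ + z⁴), the product of all factors after the first has coefficients 0,0,0,1,2,3 for degrees 0…5.
[z⁵] = 1·3 + 1·2 + 1·1 = 6.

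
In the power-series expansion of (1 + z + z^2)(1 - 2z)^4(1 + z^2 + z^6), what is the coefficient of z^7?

(1 + z + z^2) has coefficients 1,1,1 for degrees 0…2.
(1 - 2z)^4 has coefficients 1,-8,24,-32,16,0,0,0 for degrees 0…7.
Finally multiplying by (1 + z^2 + z^6), the product of all factors after the first has coefficients 1,-8,25,-40,40,-32,17,-8 for degrees 0…7.
[z^7] = 1·(-8) + 1·17 + 1·(-32) = -23.

-23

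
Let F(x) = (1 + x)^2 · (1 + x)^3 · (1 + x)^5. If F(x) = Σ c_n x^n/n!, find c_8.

The EGF product rule gives c_8 = Σ_{k_1+k_2+k_3=8} C(8; k_1,k_2,k_3) · ∏ g_i(k_i), where (1+x)^2 gives the falling factorial (2)_k; (1+x)^3 gives the falling factorial (3)_k; (1+x)^5 gives the falling factorial (5)_k.
g_1(k) for k = 0…8: 1, 2, 2, 0, 0, 0, 0, 0, 0.
g_2(k) for k = 0…8: 1, 3, 6, 6, 0, 0, 0, 0, 0.
g_3(k) for k = 0…8: 1, 5, 20, 60, 120, 120, 0, 0, 0.
First combine the last two factors: h(k) = Σ_j C(k,j)·g_2(j)·g_3(k−j) for k = 0…8: 1, 8, 56, 336, 1680, 6720, 20160, 40320, 40320.
c_8 = Σ_k C(8,k)·g_1(k)·h(8−k) = 1·1·40320 + 8·2·40320 + 28·2·20160 = 40320 + 645120 + 1128960 = 1814400.

1814400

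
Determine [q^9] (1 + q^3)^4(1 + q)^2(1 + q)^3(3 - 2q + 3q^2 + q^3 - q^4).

(1 + q^3)^4 has coefficients 1,0,0,4,0,0,6,0,0,4 for degrees 0…9.
(1 + q)^2 has coefficients 1,2,1,0,0,0,0,0,0,0 for degrees 0…9.
Multiplying by (1 + q)^3 gives running coefficients 1,5,10,10,5,1,0,0,0,0 for degrees 0…9.
Finally multiplying by (3 - 2q + 3q^2 + q^3 - q^4), the product of all factors after the first has coefficients 3,13,23,26,29,28,13,-2,-4,-1 for degrees 0…9.
[q^9] = 1·(-1) + 4·13 + 6·26 + 4·3 = 219.

219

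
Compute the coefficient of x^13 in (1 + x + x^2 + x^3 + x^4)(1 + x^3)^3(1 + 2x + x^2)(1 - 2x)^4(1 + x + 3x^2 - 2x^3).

-4

(1 + x + x^2 + x^3 + x^4) has coefficients 1,1,1,1,1 for degrees 0…4.
(1 + x^3)^3 has coefficients 1,0,0,3,0,0,3,0,0,1,0,0,0,0 for degrees 0…13.
Multiplying by (1 + 2x + x^2) gives running coefficients 1,2,1,3,6,3,3,6,3,1,2,1,0,0 for degrees 0…13.
Multiplying by (1 - 2x)^4 gives running coefficients 1,-6,9,11,-42,27,43,-90,27,73,-78,9,56,-24 for degrees 0…13.
Finally multiplying by (1 + x + 3x^2 - 2x^3), the product of all factors after the first has coefficients 1,-5,6,0,8,0,-78,118,12,-256,256,96,-315,215 for degrees 0…13.
[x^13] = 1·215 + 1·(-315) + 1·96 + 1·256 + 1·(-256) = -4.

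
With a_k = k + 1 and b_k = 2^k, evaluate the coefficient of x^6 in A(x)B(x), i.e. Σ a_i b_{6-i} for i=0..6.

This is [x^6] in the product of the two ordinary generating functions.
Σ = 1·64 + 2·32 + 3·16 + 4·8 + 5·4 + 6·2 + 7·1 = 247.

247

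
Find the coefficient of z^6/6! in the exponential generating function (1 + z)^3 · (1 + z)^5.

20160

The EGF product rule gives c_6 = Σ_{k_1+k_2=6} C(6; k_1,k_2) · ∏ g_i(k_i), where (1+z)^3 gives the falling factorial (3)_k; (1+z)^5 gives the falling factorial (5)_k.
g_1(k) for k = 0…6: 1, 3, 6, 6, 0, 0, 0.
g_2(k) for k = 0…6: 1, 5, 20, 60, 120, 120, 0.
c_6 = Σ_k C(6,k)·g_1(k)·g_2(6−k) = 6·3·120 + 15·6·120 + 20·6·60 = 2160 + 10800 + 7200 = 20160.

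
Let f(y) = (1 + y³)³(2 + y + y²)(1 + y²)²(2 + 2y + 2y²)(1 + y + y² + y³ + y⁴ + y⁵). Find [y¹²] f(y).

(1 + y³)³ has coefficients 1,0,0,3,0,0,3,0,0,1 for degrees 0…9.
(2 + y + y²) has coefficients 2,1,1,0,0,0,0,0,0,0,0,0,0 for degrees 0…12.
Multiplying by (1 + y²)² gives running coefficients 2,1,5,2,4,1,1,0,0,0,0,0,0 for degrees 0…12.
Multiplying by (2 + 2y + 2y²) gives running coefficients 4,6,16,16,22,14,12,4,2,0,0,0,0 for degrees 0…12.
Finally multiplying by (1 + y + y² + y³ + y⁴ + y⁵), the product of all factors after the first has coefficients 4,10,26,42,64,78,86,84,70,54,32,18,6 for degrees 0…12.
[y¹²] = 1·6 + 3·54 + 3·86 + 1·42 = 468.

468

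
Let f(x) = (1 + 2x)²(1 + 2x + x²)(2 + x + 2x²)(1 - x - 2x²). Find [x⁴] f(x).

-71

(1 + 2x)² has coefficients 1,4,4 for degrees 0…2.
(1 + 2x + x²) has coefficients 1,2,1,0,0 for degrees 0…4.
Multiplying by (2 + x + 2x²) gives running coefficients 2,5,6,5,2 for degrees 0…4.
Finally multiplying by (1 - x - 2x²), the product of all factors after the first has coefficients 2,3,-3,-11,-15 for degrees 0…4.
[x⁴] = 1·(-15) + 4·(-11) + 4·(-3) = -71.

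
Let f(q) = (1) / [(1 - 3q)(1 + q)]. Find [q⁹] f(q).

The denominator gives the recurrence a_n = 2a_(n−1) + 3a_(n−2) for n ≥ 2; the numerator fixes a_0 = 1, a_1 = 2.
Iterating: 1, 2, 7, 20, 61, 182, 547, 1640, 4921, 14762, so a_9 = 14762.

14762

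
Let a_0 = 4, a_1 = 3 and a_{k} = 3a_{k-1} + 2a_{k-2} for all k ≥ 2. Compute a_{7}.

The ordinary generating function has denominator 1 - 3y - 2y^2.
Iterating the recurrence: a_0,…,a_{7} = 4, 3, 17, 57, 205, 729, 2597, 9249.

9249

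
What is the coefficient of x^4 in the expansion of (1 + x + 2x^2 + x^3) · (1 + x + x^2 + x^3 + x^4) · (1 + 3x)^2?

71

(1 + x + 2x^2 + x^3) has coefficients 1,1,2,1 for degrees 0…3.
(1 + x + x^2 + x^3 + x^4) has coefficients 1,1,1,1,1 for degrees 0…4.
Finally multiplying by (1 + 3x)^2, the product of all factors after the first has coefficients 1,7,16,16,16 for degrees 0…4.
[x^4] = 1·16 + 1·16 + 2·16 + 1·7 = 71.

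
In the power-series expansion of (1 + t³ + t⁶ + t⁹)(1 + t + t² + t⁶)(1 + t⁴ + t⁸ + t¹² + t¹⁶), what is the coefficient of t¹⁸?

(1 + t³ + t⁶ + t⁹) has coefficients 1,0,0,1,0,0,1,0,0,1 for degrees 0…9.
(1 + t + t² + t⁶) has coefficients 1,1,1,0,0,0,1,0,0,0,0,0,0,0,0,0,0,0,0 for degrees 0…18.
Finally multiplying by (1 + t⁴ + t⁸ + t¹² + t¹⁶), the product of all factors after the first has coefficients 1,1,1,0,1,1,2,0,1,1,2,0,1,1,2,0,1,1,2 for degrees 0…18.
[t¹⁸] = 1·2 + 1·0 + 1·1 + 1·1 = 4.

4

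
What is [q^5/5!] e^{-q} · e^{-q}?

-32

The EGF product rule gives c_5 = Σ_{k_1+k_2=5} C(5; k_1,k_2) · ∏ g_i(k_i), where e^{-q} gives (-1)^k; e^{-q} gives (-1)^k.
g_1(k) for k = 0…5: 1, -1, 1, -1, 1, -1.
g_2(k) for k = 0…5: 1, -1, 1, -1, 1, -1.
c_5 = Σ_k C(5,k)·g_1(k)·g_2(5−k) = 1·1·(-1) + 5·(-1)·1 + 10·1·(-1) + 10·(-1)·1 + 5·1·(-1) + 1·(-1)·1 = −1 − 5 − 10 − 10 − 5 − 1 = -32.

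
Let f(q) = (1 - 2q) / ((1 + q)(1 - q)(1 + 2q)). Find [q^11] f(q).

-5460

Partial fractions give a closed form: a_n = (-3/2)·(-1)^n + (-1/6)·1^n + (8/3)·(-2)^n.
At n = 11: a_11 = -5460.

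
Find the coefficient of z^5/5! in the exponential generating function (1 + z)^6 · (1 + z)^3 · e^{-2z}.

The EGF product rule gives c_5 = Σ_{k_1+k_2+k_3=5} C(5; k_1,k_2,k_3) · ∏ g_i(k_i), where (1+z)^6 gives the falling factorial (6)_k; (1+z)^3 gives the falling factorial (3)_k; e^{-2z} gives (-2)^k.
g_1(k) for k = 0…5: 1, 6, 30, 120, 360, 720.
g_2(k) for k = 0…5: 1, 3, 6, 6, 0, 0.
g_3(k) for k = 0…5: 1, -2, 4, -8, 16, -32.
First combine the last two factors: h(k) = Σ_j C(k,j)·g_2(j)·g_3(k−j) for k = 0…5: 1, 1, -2, -2, 16, -32.
c_5 = Σ_k C(5,k)·g_1(k)·h(5−k) = 1·1·(-32) + 5·6·16 + 10·30·(-2) + 10·120·(-2) + 5·360·1 + 1·720·1 = −32 + 480 − 600 − 2400 + 1800 + 720 = -32.

-32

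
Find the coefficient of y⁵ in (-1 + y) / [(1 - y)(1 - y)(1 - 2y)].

The denominator gives the recurrence a_n = 4a_(n−1) − 5a_(n−2) + 2a_(n−3) for n ≥ 3; the numerator fixes a_0 = -1, a_1 = -3, a_2 = -7.
Iterating: -1, -3, -7, -15, -31, -63, so a_5 = -63.

-63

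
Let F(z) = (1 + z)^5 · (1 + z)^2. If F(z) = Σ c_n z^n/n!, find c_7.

5040

The EGF product rule gives c_7 = Σ_{k_1+k_2=7} C(7; k_1,k_2) · ∏ g_i(k_i), where (1+z)^5 gives the falling factorial (5)_k; (1+z)^2 gives the falling factorial (2)_k.
g_1(k) for k = 0…7: 1, 5, 20, 60, 120, 120, 0, 0.
g_2(k) for k = 0…7: 1, 2, 2, 0, 0, 0, 0, 0.
c_7 = Σ_k C(7,k)·g_1(k)·g_2(7−k) = 21·120·2 = 5040.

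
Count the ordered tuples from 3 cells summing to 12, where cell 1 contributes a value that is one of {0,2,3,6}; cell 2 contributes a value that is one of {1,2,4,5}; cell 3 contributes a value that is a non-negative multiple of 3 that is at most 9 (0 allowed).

The generating function for the choices is (1 + q^2 + q^3 + q^6)·(q + q^2 + q^4 + q^5)·(1 + q^3 + q^6 + q^9); the count is [q^12].
(1 + q^2 + q^3 + q^6) has coefficients 1,0,1,1,0,0,1 for degrees 0…6.
(q + q^2 + q^4 + q^5) has coefficients 0,1,1,0,1,1,0,0,0,0,0,0,0 for degrees 0…12.
Finally multiplying by (1 + q^3 + q^6 + q^9), the product of all factors after the first has coefficients 0,1,1,0,2,2,0,2,2,0,2,2,0 for degrees 0…12.
[q^12] = 1·0 + 1·2 + 1·0 + 1·0 = 2.

2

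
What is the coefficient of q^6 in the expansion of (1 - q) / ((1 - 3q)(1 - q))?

Partial fractions give a closed form: a_n = (1)·3^n.
At n = 6: a_6 = 729.

729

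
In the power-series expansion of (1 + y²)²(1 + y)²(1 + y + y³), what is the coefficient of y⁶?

(1 + y²)² has coefficients 1,0,2,0,1 for degrees 0…4.
(1 + y)² has coefficients 1,2,1,0,0,0,0 for degrees 0…6.
Finally multiplying by (1 + y + y³), the product of all factors after the first has coefficients 1,3,3,2,2,1,0 for degrees 0…6.
[y⁶] = 1·0 + 2·2 + 1·3 = 7.

7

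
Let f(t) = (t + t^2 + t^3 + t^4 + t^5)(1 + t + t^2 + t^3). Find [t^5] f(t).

4

(t + t^2 + t^3 + t^4 + t^5) has coefficients 0,1,1,1,1,1 for degrees 0…5.
(1 + t + t^2 + t^3) has coefficients 1,1,1,1,0,0 for degrees 0…5.
[t^5] = 1·0 + 1·1 + 1·1 + 1·1 + 1·1 = 4.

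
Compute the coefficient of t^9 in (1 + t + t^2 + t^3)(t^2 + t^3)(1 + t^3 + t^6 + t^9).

3

(1 + t + t^2 + t^3) has coefficients 1,1,1,1 for degrees 0…3.
(t^2 + t^3) has coefficients 0,0,1,1,0,0,0,0,0,0 for degrees 0…9.
Finally multiplying by (1 + t^3 + t^6 + t^9), the product of all factors after the first has coefficients 0,0,1,1,0,1,1,0,1,1 for degrees 0…9.
[t^9] = 1·1 + 1·1 + 1·0 + 1·1 = 3.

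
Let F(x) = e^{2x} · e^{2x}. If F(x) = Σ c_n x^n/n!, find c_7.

The EGF product rule gives c_7 = Σ_{k_1+k_2=7} C(7; k_1,k_2) · ∏ g_i(k_i), where e^{2x} gives (2)^k; e^{2x} gives (2)^k.
g_1(k) for k = 0…7: 1, 2, 4, 8, 16, 32, 64, 128.
g_2(k) for k = 0…7: 1, 2, 4, 8, 16, 32, 64, 128.
c_7 = Σ_k C(7,k)·g_1(k)·g_2(7−k) = 1·1·128 + 7·2·64 + 21·4·32 + 35·8·16 + 35·16·8 + 21·32·4 + 7·64·2 + 1·128·1 = 128 + 896 + 2688 + 4480 + 4480 + 2688 + 896 + 128 = 16384.

16384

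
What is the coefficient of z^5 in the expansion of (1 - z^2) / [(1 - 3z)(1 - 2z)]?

600

The denominator gives the recurrence a_n = 5a_(n−1) − 6a_(n−2) for n ≥ 3; the numerator fixes a_0 = 1, a_1 = 5, a_2 = 18.
Iterating: 1, 5, 18, 60, 192, 600, so a_5 = 600.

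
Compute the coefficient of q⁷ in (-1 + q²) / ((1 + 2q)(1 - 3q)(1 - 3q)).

-10074

The denominator gives the recurrence a_n = 4a_(n−1) + 3a_(n−2) − 18a_(n−3) for n ≥ 3; the numerator fixes a_0 = -1, a_1 = -4, a_2 = -18.
Iterating: -1, -4, -18, -66, -246, -858, -2982, -10074, so a_7 = -10074.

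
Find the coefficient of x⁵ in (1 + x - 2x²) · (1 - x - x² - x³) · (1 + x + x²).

(1 + x - 2x²) has coefficients 1,1,-2 for degrees 0…2.
(1 - x - x² - x³) has coefficients 1,-1,-1,-1,0,0 for degrees 0…5.
Finally multiplying by (1 + x + x²), the product of all factors after the first has coefficients 1,0,-1,-3,-2,-1 for degrees 0…5.
[x⁵] = 1·(-1) + 1·(-2) − 2·(-3) = 3.

3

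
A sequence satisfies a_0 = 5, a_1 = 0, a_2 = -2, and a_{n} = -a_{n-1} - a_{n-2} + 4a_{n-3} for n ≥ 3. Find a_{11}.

The ordinary generating function has denominator 1 + q + q^2 - 4q^3.
Iterating the recurrence: a_0,…,a_{11} = 5, 0, -2, 22, -20, -10, 118, -188, 30, 630, -1412, 902.

902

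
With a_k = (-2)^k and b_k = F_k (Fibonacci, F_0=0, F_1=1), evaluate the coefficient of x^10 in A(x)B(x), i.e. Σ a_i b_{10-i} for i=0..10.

Write out a_i and b_{10-i} for i = 0,…,10 and sum the products.
Σ = 1·55 − 2·34 + 4·21 − 8·13 + 16·8 − 32·5 + 64·3 − 128·2 + 256·1 − 512·1 + 1024·0 = -385.

-385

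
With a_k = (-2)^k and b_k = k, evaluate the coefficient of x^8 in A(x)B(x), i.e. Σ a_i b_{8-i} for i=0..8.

The convolution is the t^8 coefficient of A(t)B(t).
Σ = 1·8 − 2·7 + 4·6 − 8·5 + 16·4 − 32·3 + 64·2 − 128·1 + 256·0 = -54.

-54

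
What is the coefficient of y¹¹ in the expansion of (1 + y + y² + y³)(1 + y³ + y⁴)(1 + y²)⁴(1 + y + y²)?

(1 + y + y² + y³) has coefficients 1,1,1,1 for degrees 0…3.
(1 + y³ + y⁴) has coefficients 1,0,0,1,1,0,0,0,0,0,0,0 for degrees 0…11.
Multiplying by (1 + y²)⁴ gives running coefficients 1,0,4,1,7,4,8,6,7,4,4,1 for degrees 0…11.
Finally multiplying by (1 + y + y²), the product of all factors after the first has coefficients 1,1,5,5,12,12,19,18,21,17,15,9 for degrees 0…11.
[y¹¹] = 1·9 + 1·15 + 1·17 + 1·21 = 62.

62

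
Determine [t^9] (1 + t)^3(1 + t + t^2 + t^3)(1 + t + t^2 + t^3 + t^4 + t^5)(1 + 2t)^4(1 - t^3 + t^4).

1740

(1 + t)^3 has coefficients 1,3,3,1 for degrees 0…3.
(1 + t + t^2 + t^3) has coefficients 1,1,1,1,0,0,0,0,0,0 for degrees 0…9.
Multiplying by (1 + t + t^2 + t^3 + t^4 + t^5) gives running coefficients 1,2,3,4,4,4,3,2,1,0 for degrees 0…9.
Multiplying by (1 + 2t)^4 gives running coefficients 1,10,43,108,188,260,307,314,281,216 for degrees 0…9.
Finally multiplying by (1 - t^3 + t^4), the product of all factors after the first has coefficients 1,10,43,107,179,227,242,234,209,169 for degrees 0…9.
[t^9] = 1·169 + 3·209 + 3·234 + 1·242 = 1740.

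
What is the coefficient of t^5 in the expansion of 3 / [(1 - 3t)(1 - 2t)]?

1995

The denominator gives the recurrence a_n = 5a_(n−1) − 6a_(n−2) for n ≥ 2; the numerator fixes a_0 = 3, a_1 = 15.
Iterating: 3, 15, 57, 195, 633, 1995, so a_5 = 1995.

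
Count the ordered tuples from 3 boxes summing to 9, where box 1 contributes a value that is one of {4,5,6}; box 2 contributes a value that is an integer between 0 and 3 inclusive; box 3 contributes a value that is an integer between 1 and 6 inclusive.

The generating function for the choices is (q^4 + q^5 + q^6)·(1 + q + q^2 + q^3)·(q + q^2 + q^3 + q^4 + q^5 + q^6); the count is [q^9].
(q^4 + q^5 + q^6) has coefficients 0,0,0,0,1,1,1 for degrees 0…6.
(1 + q + q^2 + q^3) has coefficients 1,1,1,1,0,0,0,0,0,0 for degrees 0…9.
Finally multiplying by (q + q^2 + q^3 + q^4 + q^5 + q^6), the product of all factors after the first has coefficients 0,1,2,3,4,4,4,3,2,1 for degrees 0…9.
[q^9] = 1·4 + 1·4 + 1·3 = 11.

11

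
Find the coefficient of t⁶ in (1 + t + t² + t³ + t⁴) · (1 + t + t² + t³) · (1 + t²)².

(1 + t + t² + t³ + t⁴) has coefficients 1,1,1,1,1 for degrees 0…4.
(1 + t + t² + t³) has coefficients 1,1,1,1,0,0,0 for degrees 0…6.
Finally multiplying by (1 + t²)², the product of all factors after the first has coefficients 1,1,3,3,3,3,1 for degrees 0…6.
[t⁶] = 1·1 + 1·3 + 1·3 + 1·3 + 1·3 = 13.

13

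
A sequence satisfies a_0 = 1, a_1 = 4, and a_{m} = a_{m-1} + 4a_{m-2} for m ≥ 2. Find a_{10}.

The ordinary generating function has denominator 1 - y - 4y^2.
Iterating the recurrence: a_0,…,a_{10} = 1, 4, 8, 24, 56, 152, 376, 984, 2488, 6424, 16376.

16376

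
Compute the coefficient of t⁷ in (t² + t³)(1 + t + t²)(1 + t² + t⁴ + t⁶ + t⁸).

(t² + t³) has coefficients 0,0,1,1 for degrees 0…3.
(1 + t + t²) has coefficients 1,1,1,0,0,0,0,0 for degrees 0…7.
Finally multiplying by (1 + t² + t⁴ + t⁶ + t⁸), the product of all factors after the first has coefficients 1,1,2,1,2,1,2,1 for degrees 0…7.
[t⁷] = 1·1 + 1·2 = 3.

3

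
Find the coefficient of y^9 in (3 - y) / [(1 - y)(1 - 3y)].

Partial fractions give a closed form: a_n = (-1)·1^n + (4)·3^n.
At n = 9: a_9 = 78731.

78731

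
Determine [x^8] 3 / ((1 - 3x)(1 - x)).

29523

The denominator gives the recurrence a_n = 4a_(n−1) − 3a_(n−2) for n ≥ 2; the numerator fixes a_0 = 3, a_1 = 12.
Iterating: 3, 12, 39, 120, 363, 1092, 3279, 9840, 29523, so a_8 = 29523.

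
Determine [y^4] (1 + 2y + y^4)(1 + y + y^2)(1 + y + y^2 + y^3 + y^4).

(1 + 2y + y^4) has coefficients 1,2,0,0,1 for degrees 0…4.
(1 + y + y^2) has coefficients 1,1,1,0,0 for degrees 0…4.
Finally multiplying by (1 + y + y^2 + y^3 + y^4), the product of all factors after the first has coefficients 1,2,3,3,3 for degrees 0…4.
[y^4] = 1·3 + 2·3 + 1·1 = 10.

10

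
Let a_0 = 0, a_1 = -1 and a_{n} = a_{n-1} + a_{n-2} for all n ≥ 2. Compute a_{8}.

-21

The ordinary generating function has denominator 1 - z - z^2.
Iterating the recurrence: a_0,…,a_{8} = 0, -1, -1, -2, -3, -5, -8, -13, -21.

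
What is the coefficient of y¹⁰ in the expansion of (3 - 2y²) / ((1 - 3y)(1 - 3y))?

The denominator gives the recurrence a_n = 6a_(n−1) − 9a_(n−2) for n ≥ 3; the numerator fixes a_0 = 3, a_1 = 18, a_2 = 79.
Iterating: 3, 18, 79, 312, 1161, 4158, 14499, 49572, 166941, 555498, 1830519, so a_10 = 1830519.

1830519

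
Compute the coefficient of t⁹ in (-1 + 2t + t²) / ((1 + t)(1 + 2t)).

The denominator gives the recurrence a_n = −3a_(n−1) − 2a_(n−2) for n ≥ 3; the numerator fixes a_0 = -1, a_1 = 5, a_2 = -12.
Iterating: -1, 5, -12, 26, -54, 110, -222, 446, -894, 1790, so a_9 = 1790.

1790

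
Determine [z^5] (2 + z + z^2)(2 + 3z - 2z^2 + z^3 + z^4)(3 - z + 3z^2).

(2 + z + z^2) has coefficients 2,1,1 for degrees 0…2.
(2 + 3z - 2z^2 + z^3 + z^4) has coefficients 2,3,-2,1,1,0 for degrees 0…5.
Finally multiplying by (3 - z + 3z^2), the product of all factors after the first has coefficients 6,7,-3,14,-4,2 for degrees 0…5.
[z^5] = 2·2 + 1·(-4) + 1·14 = 14.

14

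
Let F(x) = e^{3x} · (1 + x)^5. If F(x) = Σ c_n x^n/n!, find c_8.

The EGF product rule gives c_8 = Σ_{k_1+k_2=8} C(8; k_1,k_2) · ∏ g_i(k_i), where e^{3x} gives (3)^k; (1+x)^5 gives the falling factorial (5)_k.
g_1(k) for k = 0…8: 1, 3, 9, 27, 81, 243, 729, 2187, 6561.
g_2(k) for k = 0…8: 1, 5, 20, 60, 120, 120, 0, 0, 0.
c_8 = Σ_k C(8,k)·g_1(k)·g_2(8−k) = 56·27·120 + 70·81·120 + 56·243·60 + 28·729·20 + 8·2187·5 + 1·6561·1 = 181440 + 680400 + 816480 + 408240 + 87480 + 6561 = 2180601.

2180601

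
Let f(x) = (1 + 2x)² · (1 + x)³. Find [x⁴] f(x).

16

(1 + 2x)² has coefficients 1,4,4 for degrees 0…2.
(1 + x)³ has coefficients 1,3,3,1,0 for degrees 0…4.
[x⁴] = 1·0 + 4·1 + 4·3 = 16.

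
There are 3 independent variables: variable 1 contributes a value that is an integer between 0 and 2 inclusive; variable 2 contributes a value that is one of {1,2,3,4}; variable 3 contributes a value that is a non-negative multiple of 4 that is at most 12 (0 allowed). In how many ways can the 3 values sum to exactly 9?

3

The generating function for the choices is (1 + y + y²)·(y + y² + y³ + y⁴)·(1 + y⁴ + y⁸ + y¹²); the count is [y⁹].
(1 + y + y²) has coefficients 1,1,1 for degrees 0…2.
(y + y² + y³ + y⁴) has coefficients 0,1,1,1,1,0,0,0,0,0 for degrees 0…9.
Finally multiplying by (1 + y⁴ + y⁸ + y¹²), the product of all factors after the first has coefficients 0,1,1,1,1,1,1,1,1,1 for degrees 0…9.
[y⁹] = 1·1 + 1·1 + 1·1 = 3.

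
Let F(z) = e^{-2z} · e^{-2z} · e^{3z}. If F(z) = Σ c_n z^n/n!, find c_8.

1

The EGF product rule gives c_8 = Σ_{k_1+k_2+k_3=8} C(8; k_1,k_2,k_3) · ∏ g_i(k_i), where e^{-2z} gives (-2)^k; e^{-2z} gives (-2)^k; e^{3z} gives (3)^k.
g_1(k) for k = 0…8: 1, -2, 4, -8, 16, -32, 64, -128, 256.
g_2(k) for k = 0…8: 1, -2, 4, -8, 16, -32, 64, -128, 256.
g_3(k) for k = 0…8: 1, 3, 9, 27, 81, 243, 729, 2187, 6561.
First combine the last two factors: h(k) = Σ_j C(k,j)·g_2(j)·g_3(k−j) for k = 0…8: 1, 1, 1, 1, 1, 1, 1, 1, 1.
c_8 = Σ_k C(8,k)·g_1(k)·h(8−k) = 1·1·1 + 8·(-2)·1 + 28·4·1 + 56·(-8)·1 + 70·16·1 + 56·(-32)·1 + 28·64·1 + 8·(-128)·1 + 1·256·1 = 1 − 16 + 112 − 448 + 1120 − 1792 + 1792 − 1024 + 256 = 1.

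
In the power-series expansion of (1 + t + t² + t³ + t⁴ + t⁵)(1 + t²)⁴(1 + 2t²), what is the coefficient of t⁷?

(1 + t + t² + t³ + t⁴ + t⁵) has coefficients 1,1,1,1,1,1 for degrees 0…5.
(1 + t²)⁴ has coefficients 1,0,4,0,6,0,4,0 for degrees 0…7.
Finally multiplying by (1 + 2t²), the product of all factors after the first has coefficients 1,0,6,0,14,0,16,0 for degrees 0…7.
[t⁷] = 1·0 + 1·16 + 1·0 + 1·14 + 1·0 + 1·6 = 36.

36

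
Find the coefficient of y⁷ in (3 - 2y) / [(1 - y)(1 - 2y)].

511

The denominator gives the recurrence a_n = 3a_(n−1) − 2a_(n−2) for n ≥ 3; the numerator fixes a_0 = 3, a_1 = 7, a_2 = 15.
Iterating: 3, 7, 15, 31, 63, 127, 255, 511, so a_7 = 511.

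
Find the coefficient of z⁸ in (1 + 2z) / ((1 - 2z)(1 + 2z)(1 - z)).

Partial fractions give a closed form: a_n = (2)·2^n + (-1)·1^n.
At n = 8: a_8 = 511.

511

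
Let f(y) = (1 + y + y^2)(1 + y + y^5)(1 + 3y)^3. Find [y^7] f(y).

37

(1 + y + y^2) has coefficients 1,1,1 for degrees 0…2.
(1 + y + y^5) has coefficients 1,1,0,0,0,1,0,0 for degrees 0…7.
Finally multiplying by (1 + 3y)^3, the product of all factors after the first has coefficients 1,10,36,54,27,1,9,27 for degrees 0…7.
[y^7] = 1·27 + 1·9 + 1·1 = 37.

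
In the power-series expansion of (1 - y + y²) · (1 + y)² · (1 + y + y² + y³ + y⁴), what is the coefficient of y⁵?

(1 - y + y²) has coefficients 1,-1,1 for degrees 0…2.
(1 + y)² has coefficients 1,2,1,0,0,0 for degrees 0…5.
Finally multiplying by (1 + y + y² + y³ + y⁴), the product of all factors after the first has coefficients 1,3,4,4,4,3 for degrees 0…5.
[y⁵] = 1·3 − 1·4 + 1·4 = 3.

3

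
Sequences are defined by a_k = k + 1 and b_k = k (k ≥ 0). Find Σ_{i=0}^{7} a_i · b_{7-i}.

84

This is [x^7] in the product of the two ordinary generating functions.
Σ = 1·7 + 2·6 + 3·5 + 4·4 + 5·3 + 6·2 + 7·1 + 8·0 = 84.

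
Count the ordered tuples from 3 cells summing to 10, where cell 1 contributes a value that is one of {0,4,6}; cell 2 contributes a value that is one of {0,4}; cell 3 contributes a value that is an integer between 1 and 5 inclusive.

2

The generating function for the choices is (1 + q⁴ + q⁶)·(1 + q⁴)·(q + q² + q³ + q⁴ + q⁵); the count is [q¹⁰].
(1 + q⁴ + q⁶) has coefficients 1,0,0,0,1,0,1 for degrees 0…6.
(1 + q⁴) has coefficients 1,0,0,0,1,0,0,0,0,0,0 for degrees 0…10.
Finally multiplying by (q + q² + q³ + q⁴ + q⁵), the product of all factors after the first has coefficients 0,1,1,1,1,2,1,1,1,1,0 for degrees 0…10.
[q¹⁰] = 1·0 + 1·1 + 1·1 = 2.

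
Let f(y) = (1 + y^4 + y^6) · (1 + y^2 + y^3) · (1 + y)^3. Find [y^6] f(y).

(1 + y^4 + y^6) has coefficients 1,0,0,0,1,0,1 for degrees 0…6.
(1 + y^2 + y^3) has coefficients 1,0,1,1,0,0,0 for degrees 0…6.
Finally multiplying by (1 + y)^3, the product of all factors after the first has coefficients 1,3,4,5,6,4,1 for degrees 0…6.
[y^6] = 1·1 + 1·4 + 1·1 = 6.

6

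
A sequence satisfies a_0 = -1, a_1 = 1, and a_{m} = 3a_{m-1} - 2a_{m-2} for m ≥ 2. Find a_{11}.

The ordinary generating function has denominator 1 - 3q + 2q^2.
Iterating the recurrence: a_0,…,a_{11} = -1, 1, 5, 13, 29, 61, 125, 253, 509, 1021, 2045, 4093.

4093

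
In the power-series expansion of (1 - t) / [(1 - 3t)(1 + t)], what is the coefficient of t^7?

Partial fractions give a closed form: a_n = (1/2)·3^n + (1/2)·(-1)^n.
At n = 7: a_7 = 1093.

1093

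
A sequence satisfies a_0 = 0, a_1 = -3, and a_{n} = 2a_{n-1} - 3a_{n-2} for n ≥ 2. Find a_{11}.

The ordinary generating function has denominator 1 - 2q + 3q^2.
Iterating the recurrence: a_0,…,a_{11} = 0, -3, -6, -3, 12, 33, 30, -39, -168, -219, 66, 789.

789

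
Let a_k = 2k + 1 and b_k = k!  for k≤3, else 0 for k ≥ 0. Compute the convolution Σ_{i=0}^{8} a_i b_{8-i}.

124

The convolution is the t^8 coefficient of A(t)B(t).
Σ = 1·0 + 3·0 + 5·0 + 7·0 + 9·0 + 11·6 + 13·2 + 15·1 + 17·1 = 124.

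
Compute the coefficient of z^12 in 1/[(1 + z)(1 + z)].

13

The denominator gives the recurrence a_n = −2a_(n−1) − a_(n−2) for n ≥ 2; the numerator fixes a_0 = 1, a_1 = -2.
Iterating: 1, -2, 3, -4, 5, -6, 7, -8, 9, -10, 11, -12, 13, so a_12 = 13.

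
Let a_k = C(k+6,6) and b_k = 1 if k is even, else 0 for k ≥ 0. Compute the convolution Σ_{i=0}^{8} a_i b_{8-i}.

4166

The convolution is the x^8 coefficient of A(x)B(x).
Σ = 1·1 + 7·0 + 28·1 + 84·0 + 210·1 + 462·0 + 924·1 + 1716·0 + 3003·1 = 4166.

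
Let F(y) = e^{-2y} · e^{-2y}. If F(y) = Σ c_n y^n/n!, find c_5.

The EGF product rule gives c_5 = Σ_{k_1+k_2=5} C(5; k_1,k_2) · ∏ g_i(k_i), where e^{-2y} gives (-2)^k; e^{-2y} gives (-2)^k.
g_1(k) for k = 0…5: 1, -2, 4, -8, 16, -32.
g_2(k) for k = 0…5: 1, -2, 4, -8, 16, -32.
c_5 = Σ_k C(5,k)·g_1(k)·g_2(5−k) = 1·1·(-32) + 5·(-2)·16 + 10·4·(-8) + 10·(-8)·4 + 5·16·(-2) + 1·(-32)·1 = −32 − 160 − 320 − 320 − 160 − 32 = -1024.

-1024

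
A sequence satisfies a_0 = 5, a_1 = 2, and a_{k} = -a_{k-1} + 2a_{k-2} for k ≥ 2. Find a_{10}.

The ordinary generating function has denominator 1 + y - 2y^2.
Iterating the recurrence: a_0,…,a_{10} = 5, 2, 8, -4, 20, -28, 68, -124, 260, -508, 1028.

1028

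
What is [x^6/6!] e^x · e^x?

The EGF product rule gives c_6 = Σ_{k_1+k_2=6} C(6; k_1,k_2) · ∏ g_i(k_i), where e^x gives (1)^k; e^x gives (1)^k.
g_1(k) for k = 0…6: 1, 1, 1, 1, 1, 1, 1.
g_2(k) for k = 0…6: 1, 1, 1, 1, 1, 1, 1.
c_6 = Σ_k C(6,k)·g_1(k)·g_2(6−k) = 1·1·1 + 6·1·1 + 15·1·1 + 20·1·1 + 15·1·1 + 6·1·1 + 1·1·1 = 1 + 6 + 15 + 20 + 15 + 6 + 1 = 64.

64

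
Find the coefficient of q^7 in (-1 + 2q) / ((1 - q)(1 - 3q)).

-1094

The denominator gives the recurrence a_n = 4a_(n−1) − 3a_(n−2) for n ≥ 3; the numerator fixes a_0 = -1, a_1 = -2, a_2 = -5.
Iterating: -1, -2, -5, -14, -41, -122, -365, -1094, so a_7 = -1094.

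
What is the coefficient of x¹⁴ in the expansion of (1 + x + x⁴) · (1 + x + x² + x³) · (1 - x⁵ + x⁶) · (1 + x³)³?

0

(1 + x + x⁴) has coefficients 1,1,0,0,1 for degrees 0…4.
(1 + x + x² + x³) has coefficients 1,1,1,1,0,0,0,0,0,0,0,0,0,0,0 for degrees 0…14.
Multiplying by (1 - x⁵ + x⁶) gives running coefficients 1,1,1,1,0,-1,0,0,0,1,0,0,0,0,0 for degrees 0…14.
Finally multiplying by (1 + x³)³, the product of all factors after the first has coefficients 1,1,1,4,3,2,6,3,0,5,1,-2,4,0,-1 for degrees 0…14.
[x¹⁴] = 1·(-1) + 1·0 + 1·1 = 0.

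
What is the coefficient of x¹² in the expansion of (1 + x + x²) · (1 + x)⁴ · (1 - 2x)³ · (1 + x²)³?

(1 + x + x²) has coefficients 1,1,1 for degrees 0…2.
(1 + x)⁴ has coefficients 1,4,6,4,1,0,0,0,0,0,0,0,0 for degrees 0…12.
Multiplying by (1 - 2x)³ gives running coefficients 1,-2,-6,8,17,-6,-20,-8,0,0,0,0,0 for degrees 0…12.
Finally multiplying by (1 + x²)³, the product of all factors after the first has coefficients 1,-2,-3,2,2,12,14,-4,-15,-34,-43,-30,-20 for degrees 0…12.
[x¹²] = 1·(-20) + 1·(-30) + 1·(-43) = -93.

-93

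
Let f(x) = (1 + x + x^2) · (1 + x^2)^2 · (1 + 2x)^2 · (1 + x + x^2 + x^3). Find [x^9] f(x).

(1 + x + x^2) has coefficients 1,1,1 for degrees 0…2.
(1 + x^2)^2 has coefficients 1,0,2,0,1,0,0,0,0,0 for degrees 0…9.
Multiplying by (1 + 2x)^2 gives running coefficients 1,4,6,8,9,4,4,0,0,0 for degrees 0…9.
Finally multiplying by (1 + x + x^2 + x^3), the product of all factors after the first has coefficients 1,5,11,19,27,27,25,17,8,4 for degrees 0…9.
[x^9] = 1·4 + 1·8 + 1·17 = 29.

29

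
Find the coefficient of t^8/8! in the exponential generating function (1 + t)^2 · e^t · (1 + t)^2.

3393

The EGF product rule gives c_8 = Σ_{k_1+k_2+k_3=8} C(8; k_1,k_2,k_3) · ∏ g_i(k_i), where (1+t)^2 gives the falling factorial (2)_k; e^t gives (1)^k; (1+t)^2 gives the falling factorial (2)_k.
g_1(k) for k = 0…8: 1, 2, 2, 0, 0, 0, 0, 0, 0.
g_2(k) for k = 0…8: 1, 1, 1, 1, 1, 1, 1, 1, 1.
g_3(k) for k = 0…8: 1, 2, 2, 0, 0, 0, 0, 0, 0.
First combine the last two factors: h(k) = Σ_j C(k,j)·g_2(j)·g_3(k−j) for k = 0…8: 1, 3, 7, 13, 21, 31, 43, 57, 73.
c_8 = Σ_k C(8,k)·g_1(k)·h(8−k) = 1·1·73 + 8·2·57 + 28·2·43 = 73 + 912 + 2408 = 3393.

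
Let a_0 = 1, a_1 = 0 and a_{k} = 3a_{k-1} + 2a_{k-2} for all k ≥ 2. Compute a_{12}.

567334

The ordinary generating function has denominator 1 - 3t - 2t^2.
Iterating the recurrence: a_0,…,a_{12} = 1, 0, 2, 6, 22, 78, 278, 990, 3526, 12558, 44726, 159294, 567334.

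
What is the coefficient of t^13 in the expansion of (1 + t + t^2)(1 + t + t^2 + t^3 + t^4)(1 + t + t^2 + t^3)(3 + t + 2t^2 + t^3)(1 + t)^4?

113

(1 + t + t^2) has coefficients 1,1,1 for degrees 0…2.
(1 + t + t^2 + t^3 + t^4) has coefficients 1,1,1,1,1,0,0,0,0,0,0,0,0,0 for degrees 0…13.
Multiplying by (1 + t + t^2 + t^3) gives running coefficients 1,2,3,4,4,3,2,1,0,0,0,0,0,0 for degrees 0…13.
Multiplying by (3 + t + 2t^2 + t^3) gives running coefficients 3,7,13,20,24,24,21,15,8,4,1,0,0,0 for degrees 0…13.
Finally multiplying by (1 + t)^4, the product of all factors after the first has coefficients 3,19,59,126,213,299,354,359,314,234,146,75,30,8 for degrees 0…13.
[t^13] = 1·8 + 1·30 + 1·75 = 113.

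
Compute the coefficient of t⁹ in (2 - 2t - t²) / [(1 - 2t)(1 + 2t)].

The denominator gives the recurrence a_n = 4a_(n−2) for n ≥ 3; the numerator fixes a_0 = 2, a_1 = -2, a_2 = 7.
Iterating: 2, -2, 7, -8, 28, -32, 112, -128, 448, -512, so a_9 = -512.

-512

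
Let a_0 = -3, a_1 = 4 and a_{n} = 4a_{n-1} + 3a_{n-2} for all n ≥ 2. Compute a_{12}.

The ordinary generating function has denominator 1 - 4z - 3z^2.
Iterating the recurrence: a_0,…,a_{12} = -3, 4, 7, 40, 181, 844, 3919, 18208, 84589, 392980, 1825687, 8481688, 39403813.

39403813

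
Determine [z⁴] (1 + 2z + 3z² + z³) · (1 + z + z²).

(1 + 2z + 3z² + z³) has coefficients 1,2,3,1 for degrees 0…3.
(1 + z + z²) has coefficients 1,1,1,0,0 for degrees 0…4.
[z⁴] = 1·0 + 2·0 + 3·1 + 1·1 = 4.

4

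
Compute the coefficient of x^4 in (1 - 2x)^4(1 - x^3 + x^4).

25

(1 - 2x)^4 has coefficients 1,-8,24,-32,16 for degrees 0…4.
(1 - x^3 + x^4) has coefficients 1,0,0,-1,1 for degrees 0…4.
[x^4] = 1·1 − 8·(-1) + 24·0 − 32·0 + 16·1 = 25.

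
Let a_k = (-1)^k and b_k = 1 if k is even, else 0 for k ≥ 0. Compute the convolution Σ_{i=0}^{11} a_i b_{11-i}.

This is [x^11] in the product of the two ordinary generating functions.
Σ = 1·0 − 1·1 + 1·0 − 1·1 + 1·0 − 1·1 + 1·0 − 1·1 + 1·0 − 1·1 + 1·0 − 1·1 = -6.

-6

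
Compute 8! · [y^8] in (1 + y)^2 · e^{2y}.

The EGF product rule gives c_8 = Σ_{k_1+k_2=8} C(8; k_1,k_2) · ∏ g_i(k_i), where (1+y)^2 gives the falling factorial (2)_k; e^{2y} gives (2)^k.
g_1(k) for k = 0…8: 1, 2, 2, 0, 0, 0, 0, 0, 0.
g_2(k) for k = 0…8: 1, 2, 4, 8, 16, 32, 64, 128, 256.
c_8 = Σ_k C(8,k)·g_1(k)·g_2(8−k) = 1·1·256 + 8·2·128 + 28·2·64 = 256 + 2048 + 3584 = 5888.

5888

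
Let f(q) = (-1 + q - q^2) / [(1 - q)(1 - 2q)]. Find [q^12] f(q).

The denominator gives the recurrence a_n = 3a_(n−1) − 2a_(n−2) for n ≥ 3; the numerator fixes a_0 = -1, a_1 = -2, a_2 = -5.
Iterating: -1, -2, -5, -11, -23, -47, -95, -191, -383, -767, -1535, -3071, -6143, so a_12 = -6143.

-6143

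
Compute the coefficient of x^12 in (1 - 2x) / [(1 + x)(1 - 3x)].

132861

Partial fractions give a closed form: a_n = (3/4)·(-1)^n + (1/4)·3^n.
At n = 12: a_12 = 132861.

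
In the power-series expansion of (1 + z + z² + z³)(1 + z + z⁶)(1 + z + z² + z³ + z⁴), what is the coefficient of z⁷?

(1 + z + z² + z³) has coefficients 1,1,1,1 for degrees 0…3.
(1 + z + z⁶) has coefficients 1,1,0,0,0,0,1,0 for degrees 0…7.
Finally multiplying by (1 + z + z² + z³ + z⁴), the product of all factors after the first has coefficients 1,2,2,2,2,1,1,1 for degrees 0…7.
[z⁷] = 1·1 + 1·1 + 1·1 + 1·2 = 5.

5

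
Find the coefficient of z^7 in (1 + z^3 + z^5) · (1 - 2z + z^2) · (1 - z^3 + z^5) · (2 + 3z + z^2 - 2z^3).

(1 + z^3 + z^5) has coefficients 1,0,0,1,0,1 for degrees 0…5.
(1 - 2z + z^2) has coefficients 1,-2,1,0,0,0,0,0 for degrees 0…7.
Multiplying by (1 - z^3 + z^5) gives running coefficients 1,-2,1,-1,2,0,-2,1 for degrees 0…7.
Finally multiplying by (2 + 3z + z^2 - 2z^3), the product of all factors after the first has coefficients 2,-1,-3,-3,6,3,0,-8 for degrees 0…7.
[z^7] = 1·(-8) + 1·6 + 1·(-3) = -5.

-5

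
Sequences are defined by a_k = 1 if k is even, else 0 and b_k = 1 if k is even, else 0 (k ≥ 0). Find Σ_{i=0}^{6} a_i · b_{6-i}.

4

The convolution is the t^6 coefficient of A(t)B(t).
Σ = 1·1 + 0·0 + 1·1 + 0·0 + 1·1 + 0·0 + 1·1 = 4.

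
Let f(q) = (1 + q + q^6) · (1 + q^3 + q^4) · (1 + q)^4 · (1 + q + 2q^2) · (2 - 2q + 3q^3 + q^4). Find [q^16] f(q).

(1 + q + q^6) has coefficients 1,1,0,0,0,0,1 for degrees 0…6.
(1 + q^3 + q^4) has coefficients 1,0,0,1,1,0,0,0,0,0,0,0,0,0,0,0,0 for degrees 0…16.
Multiplying by (1 + q)^4 gives running coefficients 1,4,6,5,6,10,10,5,1,0,0,0,0,0,0,0,0 for degrees 0…16.
Multiplying by (1 + q + 2q^2) gives running coefficients 1,5,12,19,23,26,32,35,26,11,2,0,0,0,0,0,0 for degrees 0…16.
Finally multiplying by (2 - 2q + 3q^3 + q^4), the product of all factors after the first has coefficients 2,8,14,17,24,47,81,94,83,92,119,109,59,17,2,0,0 for degrees 0…16.
[q^16] = 1·0 + 1·0 + 1·119 = 119.

119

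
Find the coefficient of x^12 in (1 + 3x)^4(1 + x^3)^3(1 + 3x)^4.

62748

(1 + 3x)^4 has coefficients 1,12,54,108,81 for degrees 0…4.
(1 + x^3)^3 has coefficients 1,0,0,3,0,0,3,0,0,1,0,0,0 for degrees 0…12.
Finally multiplying by (1 + 3x)^4, the product of all factors after the first has coefficients 1,12,54,111,117,162,327,279,162,325,255,54,108 for degrees 0…12.
[x^12] = 1·108 + 12·54 + 54·255 + 108·325 + 81·162 = 62748.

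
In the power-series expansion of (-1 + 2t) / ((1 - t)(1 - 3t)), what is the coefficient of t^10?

The denominator gives the recurrence a_n = 4a_(n−1) − 3a_(n−2) for n ≥ 3; the numerator fixes a_0 = -1, a_1 = -2, a_2 = -5.
Iterating: -1, -2, -5, -14, -41, -122, -365, -1094, -3281, -9842, -29525, so a_10 = -29525.

-29525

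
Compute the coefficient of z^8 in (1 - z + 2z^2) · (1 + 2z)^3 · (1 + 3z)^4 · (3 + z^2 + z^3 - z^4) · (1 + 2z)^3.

247516

(1 - z + 2z^2) has coefficients 1,-1,2 for degrees 0…2.
(1 + 2z)^3 has coefficients 1,6,12,8,0,0,0,0,0 for degrees 0…8.
Multiplying by (1 + 3z)^4 gives running coefficients 1,18,138,584,1473,2214,1836,648,0 for degrees 0…8.
Multiplying by (3 + z^2 + z^3 - z^4) gives running coefficients 3,54,415,1771,4574,7346,7427,5047,2577 for degrees 0…8.
Finally multiplying by (1 + 2z)^3, the product of all factors after the first has coefficients 3,72,775,4933,20612,59362,120559,174353,180751 for degrees 0…8.
[z^8] = 1·180751 − 1·174353 + 2·120559 = 247516.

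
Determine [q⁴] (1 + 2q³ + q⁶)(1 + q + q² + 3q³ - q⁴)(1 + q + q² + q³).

(1 + 2q³ + q⁶) has coefficients 1,0,0,2,0 for degrees 0…4.
(1 + q + q² + 3q³ - q⁴) has coefficients 1,1,1,3,-1 for degrees 0…4.
Finally multiplying by (1 + q + q² + q³), the product of all factors after the first has coefficients 1,2,3,6,4 for degrees 0…4.
[q⁴] = 1·4 + 2·2 = 8.

8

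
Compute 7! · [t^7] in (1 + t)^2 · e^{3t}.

The EGF product rule gives c_7 = Σ_{k_1+k_2=7} C(7; k_1,k_2) · ∏ g_i(k_i), where (1+t)^2 gives the falling factorial (2)_k; e^{3t} gives (3)^k.
g_1(k) for k = 0…7: 1, 2, 2, 0, 0, 0, 0, 0.
g_2(k) for k = 0…7: 1, 3, 9, 27, 81, 243, 729, 2187.
c_7 = Σ_k C(7,k)·g_1(k)·g_2(7−k) = 1·1·2187 + 7·2·729 + 21·2·243 = 2187 + 10206 + 10206 = 22599.

22599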